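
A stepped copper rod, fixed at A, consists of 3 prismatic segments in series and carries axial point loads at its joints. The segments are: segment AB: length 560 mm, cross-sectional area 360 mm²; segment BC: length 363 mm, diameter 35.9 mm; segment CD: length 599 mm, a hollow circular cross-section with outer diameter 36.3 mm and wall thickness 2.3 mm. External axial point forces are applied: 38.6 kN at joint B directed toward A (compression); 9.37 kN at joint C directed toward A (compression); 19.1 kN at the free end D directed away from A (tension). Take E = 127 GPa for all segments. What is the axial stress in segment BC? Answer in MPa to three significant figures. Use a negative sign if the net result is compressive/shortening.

Internal axial forces (sectioning from the free end, tension +): N_CD = 19.1 kN, N_BC = 9.73 kN, N_AB = -28.87 kN.
A_BC = 1012 mm².
σ_BC = N_BC/A_BC = 9730/1012 = 9.612 MPa.

9.61 MPa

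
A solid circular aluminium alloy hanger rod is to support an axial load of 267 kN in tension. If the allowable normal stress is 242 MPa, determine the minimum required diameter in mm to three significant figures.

Required area A ≥ P/σ_allow = 267000/242 = 1103 mm².
For a solid circular section, d ≥ √(4A/π) = 37.48 mm.

37.5 mm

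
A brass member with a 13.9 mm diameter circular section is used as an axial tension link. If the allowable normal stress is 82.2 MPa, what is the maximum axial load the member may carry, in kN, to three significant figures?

A = 151.7 mm².
P_max = σ_allow · A = 82.2 · 151.7 = 12470 N = 12.47 kN.

12.5 kN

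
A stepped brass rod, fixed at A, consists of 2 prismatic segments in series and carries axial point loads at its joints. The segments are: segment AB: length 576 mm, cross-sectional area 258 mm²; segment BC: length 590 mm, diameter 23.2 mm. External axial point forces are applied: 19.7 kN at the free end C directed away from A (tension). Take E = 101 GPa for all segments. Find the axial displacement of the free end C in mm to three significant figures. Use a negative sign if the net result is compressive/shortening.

0.708 mm

Internal axial forces (sectioning from the free end, tension +): N_BC = 19.7 kN, N_AB = 19.7 kN.
A_BC = 422.7 mm².
δ_AB = 19700·576/(258·101000) = 0.4355 mm
δ_BC = 19700·590/(422.7·101000) = 0.2722 mm
δ = Σδ_i = 0.7077 mm.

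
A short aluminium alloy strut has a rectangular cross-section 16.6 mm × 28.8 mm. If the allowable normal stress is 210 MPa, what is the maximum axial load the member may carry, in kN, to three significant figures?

A = 478.1 mm².
P_max = σ_allow · A = 210 · 478.1 = 100400 N = 100.4 kN.

100 kN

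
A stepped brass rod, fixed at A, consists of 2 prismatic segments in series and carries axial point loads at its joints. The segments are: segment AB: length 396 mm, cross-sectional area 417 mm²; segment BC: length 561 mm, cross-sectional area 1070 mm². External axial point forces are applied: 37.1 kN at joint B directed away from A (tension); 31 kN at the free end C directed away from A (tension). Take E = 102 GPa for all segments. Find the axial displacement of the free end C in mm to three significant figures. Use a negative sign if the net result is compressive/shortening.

Internal axial forces (sectioning from the free end, tension +): N_BC = 31 kN, N_AB = 68.1 kN.
δ_AB = 68100·396/(417·102000) = 0.634 mm
δ_BC = 31000·561/(1070·102000) = 0.1593 mm
δ = Σδ_i = 0.7934 mm.

0.793 mm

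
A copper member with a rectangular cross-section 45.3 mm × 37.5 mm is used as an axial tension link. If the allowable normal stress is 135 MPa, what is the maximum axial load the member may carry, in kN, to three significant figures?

229 kN

A = 1699 mm².
P_max = σ_allow · A = 135 · 1699 = 229300 N = 229.3 kN.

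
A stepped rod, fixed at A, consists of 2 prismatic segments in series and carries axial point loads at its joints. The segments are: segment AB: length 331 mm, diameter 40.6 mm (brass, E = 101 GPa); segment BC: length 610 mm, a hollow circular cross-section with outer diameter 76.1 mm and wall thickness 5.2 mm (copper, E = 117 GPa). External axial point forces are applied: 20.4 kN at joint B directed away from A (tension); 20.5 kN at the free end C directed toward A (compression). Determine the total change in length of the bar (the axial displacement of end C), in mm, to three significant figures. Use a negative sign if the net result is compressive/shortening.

-0.0925 mm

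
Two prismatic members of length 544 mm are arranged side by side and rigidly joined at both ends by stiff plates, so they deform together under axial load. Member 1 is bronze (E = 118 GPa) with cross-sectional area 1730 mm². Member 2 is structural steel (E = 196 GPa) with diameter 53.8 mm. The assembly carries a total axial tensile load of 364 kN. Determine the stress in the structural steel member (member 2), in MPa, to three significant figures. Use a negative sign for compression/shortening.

A_2 = 2273 mm².
Equal strain + equilibrium ⇒ each member carries load in proportion to AE: A₁E₁ = 204100000 N, A₂E₂ = 445600000 N, ΣAE = 649700000 N.
σ₂ = P·E₂/ΣAE = 364000·196000/649700000 = 109.8 MPa.

110 MPa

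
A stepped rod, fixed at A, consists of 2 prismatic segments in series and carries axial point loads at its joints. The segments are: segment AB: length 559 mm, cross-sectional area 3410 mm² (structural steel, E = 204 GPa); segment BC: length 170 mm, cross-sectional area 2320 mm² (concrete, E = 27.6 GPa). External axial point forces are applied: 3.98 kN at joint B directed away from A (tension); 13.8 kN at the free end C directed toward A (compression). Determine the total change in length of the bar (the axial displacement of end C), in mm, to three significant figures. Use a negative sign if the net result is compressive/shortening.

-0.0445 mm

Internal axial forces (sectioning from the free end, tension +): N_BC = -13.8 kN, N_AB = -9.82 kN.
δ_AB = -9820·559/(3410·204000) = -0.007891 mm
δ_BC = -13800·170/(2320·27600) = -0.03664 mm
δ = Σδ_i = -0.04453 mm.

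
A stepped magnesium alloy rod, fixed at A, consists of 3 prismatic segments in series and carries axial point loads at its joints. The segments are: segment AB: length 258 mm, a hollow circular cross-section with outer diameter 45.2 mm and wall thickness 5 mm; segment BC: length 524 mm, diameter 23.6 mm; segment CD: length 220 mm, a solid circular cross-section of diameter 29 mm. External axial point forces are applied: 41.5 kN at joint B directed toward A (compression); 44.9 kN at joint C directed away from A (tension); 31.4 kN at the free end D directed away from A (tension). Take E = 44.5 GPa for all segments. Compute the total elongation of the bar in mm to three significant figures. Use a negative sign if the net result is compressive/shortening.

Internal axial forces (sectioning from the free end, tension +): N_CD = 31.4 kN, N_BC = 76.3 kN, N_AB = 34.8 kN.
A_AB = 631.5 mm².
A_BC = 437.4 mm².
A_CD = 660.5 mm².
δ_AB = 34800·258/(631.5·44500) = 0.3195 mm
δ_BC = 76300·524/(437.4·44500) = 2.054 mm
δ_CD = 31400·220/(660.5·44500) = 0.235 mm
δ = Σδ_i = 2.608 mm.

2.61 mm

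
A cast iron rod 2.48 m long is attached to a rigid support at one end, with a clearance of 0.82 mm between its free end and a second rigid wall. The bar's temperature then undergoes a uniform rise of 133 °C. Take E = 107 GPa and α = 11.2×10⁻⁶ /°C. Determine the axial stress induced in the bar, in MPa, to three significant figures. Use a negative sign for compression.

-124 MPa

Free thermal expansion αLΔT = 11.2e-6 · 2480 · 133 = 3.694 mm.
The walls engage after the gap closes; constrained expansion = 3.694 − 0.82 = 2.874 mm.
The walls impose strain ε = −(2.874)/2480 = -1.1590e-03; σ = Eε = 107000 · -1.1590e-03 = -124 MPa.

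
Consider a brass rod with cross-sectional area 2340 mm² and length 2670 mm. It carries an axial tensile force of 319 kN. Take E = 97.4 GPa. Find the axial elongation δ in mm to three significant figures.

3.74 mm

δ_mech = NL/(AE) = 319000·2670/(2340·97400) = 3.737 mm.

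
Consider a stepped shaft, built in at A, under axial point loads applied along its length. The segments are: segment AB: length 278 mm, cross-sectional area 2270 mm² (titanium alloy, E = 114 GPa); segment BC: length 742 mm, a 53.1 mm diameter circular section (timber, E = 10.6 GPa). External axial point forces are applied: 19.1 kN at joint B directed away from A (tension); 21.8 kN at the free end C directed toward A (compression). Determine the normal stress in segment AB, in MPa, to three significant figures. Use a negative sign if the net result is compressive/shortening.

-1.19 MPa

Internal axial forces (sectioning from the free end, tension +): N_BC = -21.8 kN, N_AB = -2.7 kN.
σ_AB = N_AB/A_AB = -2700/2270 = -1.189 MPa.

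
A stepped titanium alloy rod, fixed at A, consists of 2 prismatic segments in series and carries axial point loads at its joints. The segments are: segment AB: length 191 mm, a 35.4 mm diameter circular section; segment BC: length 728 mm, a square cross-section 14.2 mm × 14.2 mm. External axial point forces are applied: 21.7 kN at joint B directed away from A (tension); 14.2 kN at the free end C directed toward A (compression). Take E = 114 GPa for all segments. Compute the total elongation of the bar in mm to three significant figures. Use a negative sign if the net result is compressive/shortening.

Internal axial forces (sectioning from the free end, tension +): N_BC = -14.2 kN, N_AB = 7.5 kN.
A_AB = 984.2 mm².
A_BC = 201.6 mm².
δ_AB = 7500·191/(984.2·114000) = 0.01277 mm
δ_BC = -14200·728/(201.6·114000) = -0.4497 mm
δ = Σδ_i = -0.4369 mm.

-0.437 mm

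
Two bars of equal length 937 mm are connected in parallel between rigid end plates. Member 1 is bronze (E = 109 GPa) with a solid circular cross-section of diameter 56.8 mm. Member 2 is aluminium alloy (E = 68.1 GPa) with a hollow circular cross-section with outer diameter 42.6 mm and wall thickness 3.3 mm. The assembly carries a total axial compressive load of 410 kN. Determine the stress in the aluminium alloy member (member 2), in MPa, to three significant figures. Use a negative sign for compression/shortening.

-91.9 MPa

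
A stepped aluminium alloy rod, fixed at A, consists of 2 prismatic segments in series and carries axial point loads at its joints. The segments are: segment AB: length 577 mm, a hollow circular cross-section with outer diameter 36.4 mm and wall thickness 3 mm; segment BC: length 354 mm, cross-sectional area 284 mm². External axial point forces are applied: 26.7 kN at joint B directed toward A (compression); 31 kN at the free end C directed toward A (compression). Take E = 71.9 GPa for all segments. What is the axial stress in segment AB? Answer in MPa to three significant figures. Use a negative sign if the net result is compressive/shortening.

-183 MPa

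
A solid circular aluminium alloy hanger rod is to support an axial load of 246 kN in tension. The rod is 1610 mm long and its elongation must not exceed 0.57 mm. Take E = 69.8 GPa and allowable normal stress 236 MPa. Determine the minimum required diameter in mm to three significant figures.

113 mm

Required area A ≥ P/σ_allow = 246000/236 = 1042 mm².
For a solid circular section, d ≥ √(4A/π) = 36.43 mm.
Elongation limit: A ≥ PL/(Eδ_allow) = 246000·1610/(69800·0.57) = 9955 mm² ⇒ d ≥ 112.6 mm.
The elongation limit governs.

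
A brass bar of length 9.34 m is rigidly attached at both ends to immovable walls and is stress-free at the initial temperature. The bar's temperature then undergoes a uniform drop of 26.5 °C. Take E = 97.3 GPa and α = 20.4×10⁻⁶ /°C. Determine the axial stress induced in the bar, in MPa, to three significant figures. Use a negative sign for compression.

52.6 MPa

Free thermal expansion αLΔT = 20.4e-6 · 9340 · -26.5 = -5.049 mm.
The walls impose strain ε = −(-5.049)/9340 = 5.4060e-04; σ = Eε = 97300 · 5.4060e-04 = 52.6 MPa.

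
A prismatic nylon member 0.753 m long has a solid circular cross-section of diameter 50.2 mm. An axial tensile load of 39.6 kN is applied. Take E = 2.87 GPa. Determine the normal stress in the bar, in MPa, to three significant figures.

20.0 MPa

A = 1979 mm².
σ = N/A = 39600/1979 = 20.01 MPa.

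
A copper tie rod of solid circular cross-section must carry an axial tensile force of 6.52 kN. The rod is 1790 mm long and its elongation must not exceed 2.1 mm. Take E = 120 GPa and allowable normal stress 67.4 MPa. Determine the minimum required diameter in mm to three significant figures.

Required area A ≥ P/σ_allow = 6520/67.4 = 96.74 mm².
For a solid circular section, d ≥ √(4A/π) = 11.1 mm.
Elongation limit: A ≥ PL/(Eδ_allow) = 6520·1790/(120000·2.1) = 46.31 mm² ⇒ d ≥ 7.679 mm.
The stress limit governs.

11.1 mm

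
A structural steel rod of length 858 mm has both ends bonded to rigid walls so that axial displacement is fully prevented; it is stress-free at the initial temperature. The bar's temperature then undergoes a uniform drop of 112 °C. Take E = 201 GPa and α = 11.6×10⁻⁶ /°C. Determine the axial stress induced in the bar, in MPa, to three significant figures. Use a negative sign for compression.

261 MPa

Free thermal expansion αLΔT = 11.6e-6 · 858 · -112 = -1.115 mm.
The walls impose strain ε = −(-1.115)/858 = 1.2992e-03; σ = Eε = 201000 · 1.2992e-03 = 261.1 MPa.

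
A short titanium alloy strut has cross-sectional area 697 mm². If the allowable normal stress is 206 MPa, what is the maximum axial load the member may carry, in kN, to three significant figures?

144 kN

P_max = σ_allow · A = 206 · 697 = 143600 N = 143.6 kN.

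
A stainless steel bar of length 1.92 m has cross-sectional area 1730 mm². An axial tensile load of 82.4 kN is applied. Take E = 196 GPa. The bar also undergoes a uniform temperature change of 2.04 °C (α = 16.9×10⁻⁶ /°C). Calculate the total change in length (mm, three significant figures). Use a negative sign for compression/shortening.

0.533 mm

δ_mech = NL/(AE) = 82400·1920/(1730·196000) = 0.4666 mm.
δ_thermal = αLΔT = 16.9e-6·1920·2.04 = 0.06619 mm.
δ = δ_mech + δ_thermal = 0.5328 mm.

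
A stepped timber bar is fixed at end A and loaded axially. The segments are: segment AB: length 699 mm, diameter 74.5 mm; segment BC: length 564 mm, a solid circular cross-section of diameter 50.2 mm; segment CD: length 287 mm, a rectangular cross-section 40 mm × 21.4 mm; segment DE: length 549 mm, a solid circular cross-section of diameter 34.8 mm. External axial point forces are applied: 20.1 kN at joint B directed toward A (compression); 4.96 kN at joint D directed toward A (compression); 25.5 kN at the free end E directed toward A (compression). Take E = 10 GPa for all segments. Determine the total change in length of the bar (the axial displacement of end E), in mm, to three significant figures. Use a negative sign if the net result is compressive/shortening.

-4.17 mm

Internal axial forces (sectioning from the free end, tension +): N_DE = -25.5 kN, N_CD = -30.46 kN, N_BC = -30.46 kN, N_AB = -50.56 kN.
A_AB = 4359 mm².
A_BC = 1979 mm².
A_CD = 856 mm².
A_DE = 951.1 mm².
δ_AB = -50560·699/(4359·10000) = -0.8107 mm
δ_BC = -30460·564/(1979·10000) = -0.868 mm
δ_CD = -30460·287/(856·10000) = -1.021 mm
δ_DE = -25500·549/(951.1·10000) = -1.472 mm
δ = Σδ_i = -4.172 mm.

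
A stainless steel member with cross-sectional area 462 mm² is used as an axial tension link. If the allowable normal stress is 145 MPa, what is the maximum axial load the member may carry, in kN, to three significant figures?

67.0 kN

P_max = σ_allow · A = 145 · 462 = 66990 N = 66.99 kN.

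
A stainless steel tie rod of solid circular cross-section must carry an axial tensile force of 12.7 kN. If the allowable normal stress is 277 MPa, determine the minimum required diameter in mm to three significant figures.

7.64 mm

Required area A ≥ P/σ_allow = 12700/277 = 45.85 mm².
For a solid circular section, d ≥ √(4A/π) = 7.64 mm.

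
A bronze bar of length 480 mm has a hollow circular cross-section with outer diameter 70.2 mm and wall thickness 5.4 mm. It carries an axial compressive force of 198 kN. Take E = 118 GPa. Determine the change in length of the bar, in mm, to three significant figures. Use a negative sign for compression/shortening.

A = 1099 mm².
δ_mech = NL/(AE) = -198000·480/(1099·118000) = -0.7327 mm.

-0.733 mm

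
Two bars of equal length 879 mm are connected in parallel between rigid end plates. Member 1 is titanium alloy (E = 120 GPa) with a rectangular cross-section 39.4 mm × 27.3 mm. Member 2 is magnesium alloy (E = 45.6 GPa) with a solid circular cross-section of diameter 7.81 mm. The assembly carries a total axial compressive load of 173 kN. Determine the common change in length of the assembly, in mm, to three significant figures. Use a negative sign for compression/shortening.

-1.16 mm

A_1 = 1076 mm².
A_2 = 47.91 mm².
Equal strain + equilibrium ⇒ each member carries load in proportion to AE: A₁E₁ = 129100000 N, A₂E₂ = 2185000 N, ΣAE = 131300000 N.
δ = PL/ΣAE = -173000·879/131300000 = -1.159 mm.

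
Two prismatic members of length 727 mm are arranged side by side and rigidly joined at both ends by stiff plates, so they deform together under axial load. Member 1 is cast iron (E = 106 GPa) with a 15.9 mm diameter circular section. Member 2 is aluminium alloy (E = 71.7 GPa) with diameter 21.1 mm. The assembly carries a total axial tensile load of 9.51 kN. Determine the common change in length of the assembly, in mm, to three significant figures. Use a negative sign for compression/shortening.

0.150 mm

A_1 = 198.6 mm².
A_2 = 349.7 mm².
Equal strain + equilibrium ⇒ each member carries load in proportion to AE: A₁E₁ = 21050000 N, A₂E₂ = 25070000 N, ΣAE = 46120000 N.
δ = PL/ΣAE = 9510·727/46120000 = 0.1499 mm.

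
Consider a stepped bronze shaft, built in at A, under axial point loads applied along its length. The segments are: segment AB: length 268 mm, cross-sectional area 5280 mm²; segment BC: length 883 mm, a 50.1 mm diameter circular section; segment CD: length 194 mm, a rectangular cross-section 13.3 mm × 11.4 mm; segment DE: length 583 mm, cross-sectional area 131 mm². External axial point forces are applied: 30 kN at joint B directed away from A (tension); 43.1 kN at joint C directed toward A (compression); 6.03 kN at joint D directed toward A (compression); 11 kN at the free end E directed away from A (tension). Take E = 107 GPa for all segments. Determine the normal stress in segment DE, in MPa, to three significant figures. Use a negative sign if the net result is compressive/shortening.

84.0 MPa

Internal axial forces (sectioning from the free end, tension +): N_DE = 11 kN, N_CD = 4.97 kN, N_BC = -38.13 kN, N_AB = -8.13 kN.
σ_DE = N_DE/A_DE = 11000/131 = 83.97 MPa.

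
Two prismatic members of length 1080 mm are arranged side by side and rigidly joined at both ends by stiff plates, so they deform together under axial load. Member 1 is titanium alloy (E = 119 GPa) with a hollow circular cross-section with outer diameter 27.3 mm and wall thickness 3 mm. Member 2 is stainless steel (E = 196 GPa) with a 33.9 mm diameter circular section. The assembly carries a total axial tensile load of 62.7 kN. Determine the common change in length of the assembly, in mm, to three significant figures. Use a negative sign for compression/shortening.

0.332 mm

A_1 = 229 mm².
A_2 = 902.6 mm².
Equal strain + equilibrium ⇒ each member carries load in proportion to AE: A₁E₁ = 27250000 N, A₂E₂ = 176900000 N, ΣAE = 204200000 N.
δ = PL/ΣAE = 62700·1080/204200000 = 0.3317 mm.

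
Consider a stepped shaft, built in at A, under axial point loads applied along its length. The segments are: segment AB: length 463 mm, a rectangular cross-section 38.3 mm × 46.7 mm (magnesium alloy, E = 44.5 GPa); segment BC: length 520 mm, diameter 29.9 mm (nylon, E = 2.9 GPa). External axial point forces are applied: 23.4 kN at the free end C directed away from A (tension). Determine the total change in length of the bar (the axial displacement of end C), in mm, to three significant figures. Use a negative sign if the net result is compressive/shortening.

6.11 mm

Internal axial forces (sectioning from the free end, tension +): N_BC = 23.4 kN, N_AB = 23.4 kN.
A_AB = 1789 mm².
A_BC = 702.2 mm².
δ_AB = 23400·463/(1789·44500) = 0.1361 mm
δ_BC = 23400·520/(702.2·2900) = 5.976 mm
δ = Σδ_i = 6.112 mm.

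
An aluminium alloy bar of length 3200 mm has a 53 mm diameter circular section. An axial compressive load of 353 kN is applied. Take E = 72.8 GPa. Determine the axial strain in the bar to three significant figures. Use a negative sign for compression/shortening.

A = 2206 mm².
σ = N/A = -160 MPa; ε = σ/E = -160/72800 = -2.198e-03.

-0.00220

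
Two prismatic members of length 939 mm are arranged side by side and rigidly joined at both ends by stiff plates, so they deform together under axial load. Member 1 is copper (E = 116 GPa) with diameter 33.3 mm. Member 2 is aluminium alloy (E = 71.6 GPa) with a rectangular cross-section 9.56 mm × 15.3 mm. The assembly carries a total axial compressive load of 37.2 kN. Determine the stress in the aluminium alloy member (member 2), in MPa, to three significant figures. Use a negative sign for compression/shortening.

A_1 = 870.9 mm².
A_2 = 146.3 mm².
Equal strain + equilibrium ⇒ each member carries load in proportion to AE: A₁E₁ = 101000000 N, A₂E₂ = 10470000 N, ΣAE = 111500000 N.
σ₂ = P·E₂/ΣAE = -37200·71600/111500000 = -23.89 MPa.

-23.9 MPa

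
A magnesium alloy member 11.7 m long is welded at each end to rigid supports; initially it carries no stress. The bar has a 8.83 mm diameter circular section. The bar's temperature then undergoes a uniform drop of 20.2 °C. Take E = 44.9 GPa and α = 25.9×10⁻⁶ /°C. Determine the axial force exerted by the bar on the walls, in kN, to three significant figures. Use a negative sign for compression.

1.44 kN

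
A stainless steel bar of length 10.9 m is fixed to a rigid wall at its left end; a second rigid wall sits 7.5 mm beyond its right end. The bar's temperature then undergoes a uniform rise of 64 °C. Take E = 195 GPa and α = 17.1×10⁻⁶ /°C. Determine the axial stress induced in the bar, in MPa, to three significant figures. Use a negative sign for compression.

-79.2 MPa

Free thermal expansion αLΔT = 17.1e-6 · 10900 · 64 = 11.93 mm.
The walls engage after the gap closes; constrained expansion = 11.93 − 7.5 = 4.429 mm.
The walls impose strain ε = −(4.429)/10900 = -4.0633e-04; σ = Eε = 195000 · -4.0633e-04 = -79.23 MPa.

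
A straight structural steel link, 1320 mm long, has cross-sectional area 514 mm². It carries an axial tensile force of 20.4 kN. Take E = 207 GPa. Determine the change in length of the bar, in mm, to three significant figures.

0.253 mm

δ_mech = NL/(AE) = 20400·1320/(514·207000) = 0.2531 mm.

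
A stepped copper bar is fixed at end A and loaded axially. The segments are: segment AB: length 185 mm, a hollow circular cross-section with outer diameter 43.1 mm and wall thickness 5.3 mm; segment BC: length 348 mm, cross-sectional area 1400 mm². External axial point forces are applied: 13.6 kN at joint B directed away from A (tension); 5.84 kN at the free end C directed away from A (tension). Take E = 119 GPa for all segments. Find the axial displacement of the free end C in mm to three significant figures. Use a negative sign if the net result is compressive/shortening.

Internal axial forces (sectioning from the free end, tension +): N_BC = 5.84 kN, N_AB = 19.44 kN.
A_AB = 629.4 mm².
δ_AB = 19440·185/(629.4·119000) = 0.04802 mm
δ_BC = 5840·348/(1400·119000) = 0.0122 mm
δ = Σδ_i = 0.06022 mm.

0.0602 mm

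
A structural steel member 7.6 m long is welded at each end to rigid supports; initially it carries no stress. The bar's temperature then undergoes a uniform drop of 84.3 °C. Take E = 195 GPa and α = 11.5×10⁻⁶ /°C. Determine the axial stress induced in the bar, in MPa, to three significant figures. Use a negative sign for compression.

189 MPa

Free thermal expansion αLΔT = 11.5e-6 · 7600 · -84.3 = -7.368 mm.
The walls impose strain ε = −(-7.368)/7600 = 9.6945e-04; σ = Eε = 195000 · 9.6945e-04 = 189 MPa.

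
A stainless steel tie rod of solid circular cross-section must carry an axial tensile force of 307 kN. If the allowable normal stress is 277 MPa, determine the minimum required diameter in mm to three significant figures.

37.6 mm

Required area A ≥ P/σ_allow = 307000/277 = 1108 mm².
For a solid circular section, d ≥ √(4A/π) = 37.57 mm.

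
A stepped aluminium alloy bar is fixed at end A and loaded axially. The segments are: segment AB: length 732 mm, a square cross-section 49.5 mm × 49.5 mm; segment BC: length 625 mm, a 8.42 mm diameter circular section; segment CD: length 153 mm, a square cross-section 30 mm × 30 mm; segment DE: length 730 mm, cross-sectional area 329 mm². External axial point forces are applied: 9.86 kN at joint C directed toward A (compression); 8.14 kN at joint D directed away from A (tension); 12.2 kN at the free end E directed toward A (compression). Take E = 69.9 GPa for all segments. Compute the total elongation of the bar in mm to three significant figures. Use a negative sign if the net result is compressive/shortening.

Internal axial forces (sectioning from the free end, tension +): N_DE = -12.2 kN, N_CD = -4.06 kN, N_BC = -13.92 kN, N_AB = -13.92 kN.
A_AB = 2450 mm².
A_BC = 55.68 mm².
A_CD = 900 mm².
δ_AB = -13920·732/(2450·69900) = -0.05949 mm
δ_BC = -13920·625/(55.68·69900) = -2.235 mm
δ_CD = -4060·153/(900·69900) = -0.009874 mm
δ_DE = -12200·730/(329·69900) = -0.3873 mm
δ = Σδ_i = -2.692 mm.

-2.69 mm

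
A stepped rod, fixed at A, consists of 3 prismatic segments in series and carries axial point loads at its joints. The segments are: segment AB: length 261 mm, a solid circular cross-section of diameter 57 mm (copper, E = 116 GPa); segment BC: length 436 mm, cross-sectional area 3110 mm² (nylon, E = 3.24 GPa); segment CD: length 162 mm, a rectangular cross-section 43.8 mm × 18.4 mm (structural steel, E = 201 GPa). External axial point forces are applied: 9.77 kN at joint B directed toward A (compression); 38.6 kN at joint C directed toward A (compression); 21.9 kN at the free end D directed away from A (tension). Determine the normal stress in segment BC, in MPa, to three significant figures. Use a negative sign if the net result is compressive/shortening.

-5.37 MPa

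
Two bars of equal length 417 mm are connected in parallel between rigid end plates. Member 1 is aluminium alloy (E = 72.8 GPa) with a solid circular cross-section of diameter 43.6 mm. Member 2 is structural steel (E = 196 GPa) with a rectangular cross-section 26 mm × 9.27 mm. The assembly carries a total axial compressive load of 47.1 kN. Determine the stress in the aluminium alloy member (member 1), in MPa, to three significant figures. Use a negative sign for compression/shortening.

-22.0 MPa

A_1 = 1493 mm².
A_2 = 241 mm².
Equal strain + equilibrium ⇒ each member carries load in proportion to AE: A₁E₁ = 108700000 N, A₂E₂ = 47240000 N, ΣAE = 155900000 N.
σ₁ = P·E₁/ΣAE = -47100·72800/155900000 = -21.99 MPa.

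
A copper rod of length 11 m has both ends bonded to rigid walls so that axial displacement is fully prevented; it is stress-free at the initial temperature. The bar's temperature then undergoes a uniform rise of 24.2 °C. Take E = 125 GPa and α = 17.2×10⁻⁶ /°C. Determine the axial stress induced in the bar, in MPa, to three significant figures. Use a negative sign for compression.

-52.0 MPa

Free thermal expansion αLΔT = 17.2e-6 · 11000 · 24.2 = 4.579 mm.
The walls impose strain ε = −(4.579)/11000 = -4.1624e-04; σ = Eε = 125000 · -4.1624e-04 = -52.03 MPa.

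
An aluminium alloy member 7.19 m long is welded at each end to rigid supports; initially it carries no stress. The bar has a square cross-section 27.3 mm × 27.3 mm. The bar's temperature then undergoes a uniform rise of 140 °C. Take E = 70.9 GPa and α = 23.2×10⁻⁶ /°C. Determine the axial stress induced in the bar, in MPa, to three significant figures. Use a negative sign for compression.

Free thermal expansion αLΔT = 23.2e-6 · 7190 · 140 = 23.35 mm.
The walls impose strain ε = −(23.35)/7190 = -3.2480e-03; σ = Eε = 70900 · -3.2480e-03 = -230.3 MPa.

-230 MPa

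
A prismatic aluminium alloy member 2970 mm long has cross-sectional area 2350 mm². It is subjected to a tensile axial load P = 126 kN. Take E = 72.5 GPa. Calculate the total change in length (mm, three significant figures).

2.20 mm

δ_mech = NL/(AE) = 126000·2970/(2350·72500) = 2.196 mm.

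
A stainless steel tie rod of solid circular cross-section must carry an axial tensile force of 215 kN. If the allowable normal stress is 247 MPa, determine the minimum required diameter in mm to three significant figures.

33.3 mm

Required area A ≥ P/σ_allow = 215000/247 = 870.4 mm².
For a solid circular section, d ≥ √(4A/π) = 33.29 mm.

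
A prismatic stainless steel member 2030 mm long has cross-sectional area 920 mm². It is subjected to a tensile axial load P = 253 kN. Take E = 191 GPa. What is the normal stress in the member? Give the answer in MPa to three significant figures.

275 MPa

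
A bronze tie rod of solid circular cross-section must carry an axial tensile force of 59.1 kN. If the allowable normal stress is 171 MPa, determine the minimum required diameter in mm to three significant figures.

Required area A ≥ P/σ_allow = 59100/171 = 345.6 mm².
For a solid circular section, d ≥ √(4A/π) = 20.98 mm.

21.0 mm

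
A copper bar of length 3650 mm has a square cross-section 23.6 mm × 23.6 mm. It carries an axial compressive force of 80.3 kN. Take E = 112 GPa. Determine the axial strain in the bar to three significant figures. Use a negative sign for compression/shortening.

A = 557 mm².
σ = N/A = -144.2 MPa; ε = σ/E = -144.2/112000 = -1.287e-03.

-0.00129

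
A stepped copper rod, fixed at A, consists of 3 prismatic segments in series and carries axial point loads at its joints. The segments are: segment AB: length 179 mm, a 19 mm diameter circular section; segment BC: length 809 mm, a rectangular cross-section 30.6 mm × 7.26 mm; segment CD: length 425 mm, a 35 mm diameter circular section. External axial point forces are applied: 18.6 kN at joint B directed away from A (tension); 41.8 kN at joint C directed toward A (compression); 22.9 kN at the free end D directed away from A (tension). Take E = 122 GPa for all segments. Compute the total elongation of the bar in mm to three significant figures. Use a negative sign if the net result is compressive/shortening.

-0.483 mm

Internal axial forces (sectioning from the free end, tension +): N_CD = 22.9 kN, N_BC = -18.9 kN, N_AB = -0.3 kN.
A_AB = 283.5 mm².
A_BC = 222.2 mm².
A_CD = 962.1 mm².
δ_AB = -300·179/(283.5·122000) = -0.001552 mm
δ_BC = -18900·809/(222.2·122000) = -0.5641 mm
δ_CD = 22900·425/(962.1·122000) = 0.08292 mm
δ = Σδ_i = -0.4828 mm.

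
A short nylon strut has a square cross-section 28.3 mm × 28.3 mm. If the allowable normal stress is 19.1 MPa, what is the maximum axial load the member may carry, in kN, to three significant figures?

15.3 kN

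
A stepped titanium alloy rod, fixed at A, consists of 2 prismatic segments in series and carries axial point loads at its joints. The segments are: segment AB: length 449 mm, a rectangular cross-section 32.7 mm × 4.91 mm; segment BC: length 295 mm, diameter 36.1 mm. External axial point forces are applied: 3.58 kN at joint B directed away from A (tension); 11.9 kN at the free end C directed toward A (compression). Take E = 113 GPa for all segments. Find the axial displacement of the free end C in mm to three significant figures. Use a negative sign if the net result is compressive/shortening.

Internal axial forces (sectioning from the free end, tension +): N_BC = -11.9 kN, N_AB = -8.32 kN.
A_AB = 160.6 mm².
A_BC = 1024 mm².
δ_AB = -8320·449/(160.6·113000) = -0.2059 mm
δ_BC = -11900·295/(1024·113000) = -0.03035 mm
δ = Σδ_i = -0.2363 mm.

-0.236 mm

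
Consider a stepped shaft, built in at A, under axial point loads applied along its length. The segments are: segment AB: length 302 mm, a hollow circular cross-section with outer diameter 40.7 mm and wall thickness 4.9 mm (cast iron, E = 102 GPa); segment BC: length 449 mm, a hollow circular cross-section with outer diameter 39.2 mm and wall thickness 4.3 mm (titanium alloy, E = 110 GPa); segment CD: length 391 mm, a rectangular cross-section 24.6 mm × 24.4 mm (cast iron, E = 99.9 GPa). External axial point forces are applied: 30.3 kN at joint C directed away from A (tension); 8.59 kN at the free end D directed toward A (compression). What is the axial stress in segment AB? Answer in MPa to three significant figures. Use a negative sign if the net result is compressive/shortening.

39.4 MPa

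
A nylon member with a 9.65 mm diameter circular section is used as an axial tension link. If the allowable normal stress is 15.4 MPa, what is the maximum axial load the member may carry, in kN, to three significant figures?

A = 73.14 mm².
P_max = σ_allow · A = 15.4 · 73.14 = 1126 N = 1.126 kN.

1.13 kN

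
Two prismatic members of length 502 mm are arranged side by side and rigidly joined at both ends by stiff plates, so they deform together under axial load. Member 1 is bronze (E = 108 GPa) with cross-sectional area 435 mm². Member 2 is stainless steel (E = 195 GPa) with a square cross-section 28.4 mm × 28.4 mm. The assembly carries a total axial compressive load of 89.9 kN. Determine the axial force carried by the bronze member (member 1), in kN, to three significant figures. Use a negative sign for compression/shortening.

-20.7 kN

A_2 = 806.6 mm².
Equal strain + equilibrium ⇒ each member carries load in proportion to AE: A₁E₁ = 46980000 N, A₂E₂ = 157300000 N, ΣAE = 204300000 N.
F₁ = P·A₁E₁/ΣAE = -89900·46980000/204300000 = -20680 N.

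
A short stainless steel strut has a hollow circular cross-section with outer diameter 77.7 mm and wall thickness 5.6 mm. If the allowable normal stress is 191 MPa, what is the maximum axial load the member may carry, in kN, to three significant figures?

242 kN

A = 1268 mm².
P_max = σ_allow · A = 191 · 1268 = 242300 N = 242.3 kN.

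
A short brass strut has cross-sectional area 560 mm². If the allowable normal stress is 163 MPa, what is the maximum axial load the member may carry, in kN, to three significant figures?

P_max = σ_allow · A = 163 · 560 = 91280 N = 91.28 kN.

91.3 kN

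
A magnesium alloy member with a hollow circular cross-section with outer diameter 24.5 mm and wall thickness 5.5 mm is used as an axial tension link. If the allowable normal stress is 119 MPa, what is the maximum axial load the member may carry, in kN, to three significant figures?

39.1 kN

A = 328.3 mm².
P_max = σ_allow · A = 119 · 328.3 = 39070 N = 39.07 kN.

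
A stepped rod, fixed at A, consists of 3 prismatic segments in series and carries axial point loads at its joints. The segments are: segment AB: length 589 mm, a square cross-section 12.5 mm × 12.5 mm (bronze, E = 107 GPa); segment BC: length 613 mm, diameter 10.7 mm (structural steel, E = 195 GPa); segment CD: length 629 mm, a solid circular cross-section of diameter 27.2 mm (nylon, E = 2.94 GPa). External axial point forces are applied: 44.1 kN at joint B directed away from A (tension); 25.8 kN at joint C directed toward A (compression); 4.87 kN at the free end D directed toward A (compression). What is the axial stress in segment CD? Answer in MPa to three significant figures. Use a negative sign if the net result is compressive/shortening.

-8.38 MPa

Internal axial forces (sectioning from the free end, tension +): N_CD = -4.87 kN, N_BC = -30.67 kN, N_AB = 13.43 kN.
A_CD = 581.1 mm².
σ_CD = N_CD/A_CD = -4870/581.1 = -8.381 MPa.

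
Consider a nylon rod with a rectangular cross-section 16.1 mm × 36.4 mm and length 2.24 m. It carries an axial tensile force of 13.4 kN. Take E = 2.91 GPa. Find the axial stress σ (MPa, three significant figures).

A = 586 mm².
σ = N/A = 13400/586 = 22.87 MPa.

22.9 MPa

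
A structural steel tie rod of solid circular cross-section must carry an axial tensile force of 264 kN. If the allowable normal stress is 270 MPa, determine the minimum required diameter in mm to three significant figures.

35.3 mm

Required area A ≥ P/σ_allow = 264000/270 = 977.8 mm².
For a solid circular section, d ≥ √(4A/π) = 35.28 mm.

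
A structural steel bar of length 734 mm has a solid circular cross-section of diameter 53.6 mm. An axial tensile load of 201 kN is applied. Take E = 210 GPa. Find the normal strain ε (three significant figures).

4.24e-04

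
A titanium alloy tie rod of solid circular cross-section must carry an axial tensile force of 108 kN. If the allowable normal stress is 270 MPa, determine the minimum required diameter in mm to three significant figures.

Required area A ≥ P/σ_allow = 108000/270 = 400 mm².
For a solid circular section, d ≥ √(4A/π) = 22.57 mm.

22.6 mm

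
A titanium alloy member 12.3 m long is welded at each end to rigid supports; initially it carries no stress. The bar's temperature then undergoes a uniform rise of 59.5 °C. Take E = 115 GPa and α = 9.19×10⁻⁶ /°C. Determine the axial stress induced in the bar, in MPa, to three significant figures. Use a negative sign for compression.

Free thermal expansion αLΔT = 9.19e-6 · 12300 · 59.5 = 6.726 mm.
The walls impose strain ε = −(6.726)/12300 = -5.4680e-04; σ = Eε = 115000 · -5.4680e-04 = -62.88 MPa.

-62.9 MPa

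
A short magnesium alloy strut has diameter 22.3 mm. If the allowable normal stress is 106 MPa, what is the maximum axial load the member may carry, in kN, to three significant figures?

A = 390.6 mm².
P_max = σ_allow · A = 106 · 390.6 = 41400 N = 41.4 kN.

41.4 kN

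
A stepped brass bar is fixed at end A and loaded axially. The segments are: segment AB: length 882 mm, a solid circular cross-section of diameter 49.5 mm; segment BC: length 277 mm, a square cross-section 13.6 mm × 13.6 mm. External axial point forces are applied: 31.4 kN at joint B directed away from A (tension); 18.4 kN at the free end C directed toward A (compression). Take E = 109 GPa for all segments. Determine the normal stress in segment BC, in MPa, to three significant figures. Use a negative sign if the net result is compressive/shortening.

-99.5 MPa

Internal axial forces (sectioning from the free end, tension +): N_BC = -18.4 kN, N_AB = 13 kN.
A_BC = 185 mm².
σ_BC = N_BC/A_BC = -18400/185 = -99.48 MPa.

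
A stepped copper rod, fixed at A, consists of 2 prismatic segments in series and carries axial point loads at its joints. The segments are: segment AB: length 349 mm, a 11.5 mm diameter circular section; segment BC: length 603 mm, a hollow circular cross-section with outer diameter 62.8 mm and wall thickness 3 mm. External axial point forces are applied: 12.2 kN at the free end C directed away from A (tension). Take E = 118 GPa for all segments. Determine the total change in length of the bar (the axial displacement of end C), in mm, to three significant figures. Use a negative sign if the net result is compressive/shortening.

0.458 mm

Internal axial forces (sectioning from the free end, tension +): N_BC = 12.2 kN, N_AB = 12.2 kN.
A_AB = 103.9 mm².
A_BC = 563.6 mm².
δ_AB = 12200·349/(103.9·118000) = 0.3474 mm
δ_BC = 12200·603/(563.6·118000) = 0.1106 mm
δ = Σδ_i = 0.458 mm.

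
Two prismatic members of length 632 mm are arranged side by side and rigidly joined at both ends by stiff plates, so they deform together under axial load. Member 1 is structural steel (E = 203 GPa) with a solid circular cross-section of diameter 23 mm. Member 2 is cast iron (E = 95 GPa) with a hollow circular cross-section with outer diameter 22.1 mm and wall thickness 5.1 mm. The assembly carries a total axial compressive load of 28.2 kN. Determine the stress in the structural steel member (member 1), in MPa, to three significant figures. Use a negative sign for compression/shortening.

-51.9 MPa

A_1 = 415.5 mm².
A_2 = 272.4 mm².
Equal strain + equilibrium ⇒ each member carries load in proportion to AE: A₁E₁ = 84340000 N, A₂E₂ = 25880000 N, ΣAE = 110200000 N.
σ₁ = P·E₁/ΣAE = -28200·203000/110200000 = -51.94 MPa.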